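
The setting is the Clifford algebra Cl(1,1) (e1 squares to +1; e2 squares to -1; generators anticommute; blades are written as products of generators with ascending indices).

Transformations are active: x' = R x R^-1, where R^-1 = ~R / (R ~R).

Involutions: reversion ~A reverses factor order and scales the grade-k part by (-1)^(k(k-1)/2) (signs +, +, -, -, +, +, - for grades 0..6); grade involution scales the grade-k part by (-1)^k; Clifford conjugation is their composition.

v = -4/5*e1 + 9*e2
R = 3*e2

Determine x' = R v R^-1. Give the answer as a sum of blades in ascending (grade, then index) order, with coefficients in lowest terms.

~R = 3*e2, and R ~R = -9, so R^-1 = ~R / (-9).
R v = -27 + 12/5*e1 e2
Answer: 4/5*e1 + 9*e2


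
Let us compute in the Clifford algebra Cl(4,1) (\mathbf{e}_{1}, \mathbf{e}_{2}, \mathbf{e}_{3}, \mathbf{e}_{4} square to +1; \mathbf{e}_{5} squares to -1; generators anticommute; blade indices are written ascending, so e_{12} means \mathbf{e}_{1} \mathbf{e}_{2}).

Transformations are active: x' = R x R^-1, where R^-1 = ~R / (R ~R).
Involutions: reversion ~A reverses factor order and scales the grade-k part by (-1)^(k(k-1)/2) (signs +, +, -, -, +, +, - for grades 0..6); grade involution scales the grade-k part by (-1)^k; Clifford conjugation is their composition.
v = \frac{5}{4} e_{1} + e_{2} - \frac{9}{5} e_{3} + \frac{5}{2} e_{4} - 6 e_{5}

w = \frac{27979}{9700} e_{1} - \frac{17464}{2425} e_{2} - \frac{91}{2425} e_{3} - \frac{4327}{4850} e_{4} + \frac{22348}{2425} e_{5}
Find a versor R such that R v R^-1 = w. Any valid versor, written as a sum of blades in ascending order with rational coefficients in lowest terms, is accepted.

Why this works: both vectors square to -\frac{9579}{400}, so q(v) = q(w) and R = v + w = \frac{10026}{2425} e_{1} - \frac{15039}{2425} e_{2} - \frac{4456}{2425} e_{3} + \frac{3899}{2425} e_{4} + \frac{7798}{2425} e_{5} carries v to w — its own direction survives, the complement (v - w)/2 flips.
Answer: \frac{10026}{2425} e_{1} - \frac{15039}{2425} e_{2} - \frac{4456}{2425} e_{3} + \frac{3899}{2425} e_{4} + \frac{7798}{2425} e_{5}


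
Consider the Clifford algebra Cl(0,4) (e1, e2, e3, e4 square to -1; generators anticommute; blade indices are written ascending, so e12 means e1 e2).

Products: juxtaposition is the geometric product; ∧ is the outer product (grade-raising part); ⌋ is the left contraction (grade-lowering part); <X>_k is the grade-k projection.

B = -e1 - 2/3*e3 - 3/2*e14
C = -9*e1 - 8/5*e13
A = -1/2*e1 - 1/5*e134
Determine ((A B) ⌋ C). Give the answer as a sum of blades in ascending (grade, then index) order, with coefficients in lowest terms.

step 1: -1/2 + 3/10*e3 - 3/4*e4 + 1/3*e13 + 2/15*e14 - 1/5*e34
step 2: 8/15 + 201/50*e1 + 4/5*e13
Answer: 8/15 + 201/50*e1 + 4/5*e13


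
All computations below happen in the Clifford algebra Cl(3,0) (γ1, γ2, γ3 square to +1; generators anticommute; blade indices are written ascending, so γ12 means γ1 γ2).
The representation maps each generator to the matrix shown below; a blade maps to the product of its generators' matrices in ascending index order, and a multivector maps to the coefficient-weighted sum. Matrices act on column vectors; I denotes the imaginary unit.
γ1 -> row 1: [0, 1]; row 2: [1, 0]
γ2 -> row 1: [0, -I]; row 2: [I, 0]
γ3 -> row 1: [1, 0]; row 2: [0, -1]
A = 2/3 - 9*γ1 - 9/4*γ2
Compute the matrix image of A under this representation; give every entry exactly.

M = (2/3)*1 + (-9)*rho(γ1) + (-9/4)*rho(γ2), summed entrywise (1 is the identity matrix):
Answer: row 1: [2/3, -9 + 9*I/4]; row 2: [-9 - 9*I/4, 2/3]


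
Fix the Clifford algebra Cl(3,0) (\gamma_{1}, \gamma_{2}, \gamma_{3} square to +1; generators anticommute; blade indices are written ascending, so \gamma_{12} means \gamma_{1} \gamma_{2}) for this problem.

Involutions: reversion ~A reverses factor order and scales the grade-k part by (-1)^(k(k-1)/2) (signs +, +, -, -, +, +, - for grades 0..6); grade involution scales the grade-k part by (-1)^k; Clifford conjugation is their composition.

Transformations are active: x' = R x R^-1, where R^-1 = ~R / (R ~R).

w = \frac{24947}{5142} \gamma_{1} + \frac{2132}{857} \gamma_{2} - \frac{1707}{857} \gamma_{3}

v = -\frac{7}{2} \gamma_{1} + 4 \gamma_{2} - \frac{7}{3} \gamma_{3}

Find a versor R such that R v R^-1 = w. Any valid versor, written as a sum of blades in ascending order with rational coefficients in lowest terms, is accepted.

A norm check does it: q(v) = q(w) = \frac{1213}{36}, hence R = v + w = \frac{3475}{2571} \gamma_{1} + \frac{5560}{857} \gamma_{2} - \frac{11120}{2571} \gamma_{3} realises the map — parallel part kept, (v - w)/2 negated, v carried to w.
Answer: \frac{3475}{2571} \gamma_{1} + \frac{5560}{857} \gamma_{2} - \frac{11120}{2571} \gamma_{3}


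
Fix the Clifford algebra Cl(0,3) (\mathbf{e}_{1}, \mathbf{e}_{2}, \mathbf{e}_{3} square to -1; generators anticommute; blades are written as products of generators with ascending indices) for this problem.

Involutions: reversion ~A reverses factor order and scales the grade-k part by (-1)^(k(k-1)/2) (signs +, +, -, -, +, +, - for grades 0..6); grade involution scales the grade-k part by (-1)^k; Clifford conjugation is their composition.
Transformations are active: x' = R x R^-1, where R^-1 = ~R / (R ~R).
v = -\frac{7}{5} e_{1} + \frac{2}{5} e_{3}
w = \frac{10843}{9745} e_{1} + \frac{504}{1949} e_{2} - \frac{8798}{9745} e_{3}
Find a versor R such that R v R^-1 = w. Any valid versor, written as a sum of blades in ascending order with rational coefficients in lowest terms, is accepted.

R = v + w = -\frac{560}{1949} e_{1} + \frac{504}{1949} e_{2} - \frac{980}{1949} e_{3} works: the equal norms (-\frac{53}{25}) guarantee its sandwich swaps v into w.
Answer: -\frac{560}{1949} e_{1} + \frac{504}{1949} e_{2} - \frac{980}{1949} e_{3}


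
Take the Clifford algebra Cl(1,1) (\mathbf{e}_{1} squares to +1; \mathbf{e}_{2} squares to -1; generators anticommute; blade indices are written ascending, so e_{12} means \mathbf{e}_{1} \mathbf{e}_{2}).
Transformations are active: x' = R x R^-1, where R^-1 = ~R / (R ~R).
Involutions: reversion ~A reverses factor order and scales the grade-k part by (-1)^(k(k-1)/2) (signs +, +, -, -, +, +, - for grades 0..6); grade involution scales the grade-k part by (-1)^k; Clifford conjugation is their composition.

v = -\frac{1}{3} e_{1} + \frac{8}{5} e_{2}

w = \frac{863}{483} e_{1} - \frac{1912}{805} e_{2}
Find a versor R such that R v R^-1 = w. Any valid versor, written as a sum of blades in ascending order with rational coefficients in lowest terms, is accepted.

R = v + w = \frac{234}{161} e_{1} - \frac{624}{805} e_{2} works: the equal norms (-\frac{551}{225}) guarantee its sandwich swaps v into w.
Answer: \frac{234}{161} e_{1} - \frac{624}{805} e_{2}


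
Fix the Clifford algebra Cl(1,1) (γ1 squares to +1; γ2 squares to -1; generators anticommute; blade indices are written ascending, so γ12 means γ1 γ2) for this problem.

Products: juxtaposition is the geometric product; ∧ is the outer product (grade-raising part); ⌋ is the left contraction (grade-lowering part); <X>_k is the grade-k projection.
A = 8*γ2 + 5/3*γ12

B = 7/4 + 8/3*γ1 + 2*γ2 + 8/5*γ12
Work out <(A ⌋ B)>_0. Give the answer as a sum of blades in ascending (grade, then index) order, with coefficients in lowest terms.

step 1: -40/3 + 64/5*γ1
step 2: -40/3
Answer: -40/3


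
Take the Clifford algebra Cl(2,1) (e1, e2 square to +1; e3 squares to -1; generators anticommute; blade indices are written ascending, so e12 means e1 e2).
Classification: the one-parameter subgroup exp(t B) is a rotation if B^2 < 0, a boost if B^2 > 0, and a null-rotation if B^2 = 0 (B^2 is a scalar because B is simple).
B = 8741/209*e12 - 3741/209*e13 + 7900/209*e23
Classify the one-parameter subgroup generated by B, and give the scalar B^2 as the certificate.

B^2 term by term: the squares give (8741/209)^2*(e12)^2 + (-3741/209)^2*(e13)^2 + (7900/209)^2*(e23)^2 = 76405081/43681*(-1) + 13995081/43681*(+1) + 62410000/43681*(+1) = 0 (each basis 2-blade squares to minus the product of its generators' squares); cross terms between blades sharing an index anticommute and cancel. So B^2 = 0.
Answer: null-rotation, certificate B^2 = 0. One invariant decides it: the square 0 survives every conjugation, and its sign is exactly the classification.


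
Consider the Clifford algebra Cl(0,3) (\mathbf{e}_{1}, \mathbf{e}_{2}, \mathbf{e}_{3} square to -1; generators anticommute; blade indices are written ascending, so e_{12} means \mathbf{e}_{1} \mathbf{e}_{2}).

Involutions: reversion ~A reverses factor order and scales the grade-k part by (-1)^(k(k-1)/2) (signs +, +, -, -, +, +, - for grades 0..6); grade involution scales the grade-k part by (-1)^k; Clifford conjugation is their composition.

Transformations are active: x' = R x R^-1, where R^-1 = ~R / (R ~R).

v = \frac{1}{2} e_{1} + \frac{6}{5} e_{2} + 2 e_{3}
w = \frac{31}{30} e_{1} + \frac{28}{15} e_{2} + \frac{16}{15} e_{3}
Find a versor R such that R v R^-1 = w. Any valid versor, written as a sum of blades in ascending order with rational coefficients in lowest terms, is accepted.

R = v + w = \frac{23}{15} e_{1} + \frac{46}{15} e_{2} + \frac{46}{15} e_{3} works: the equal norms (-\frac{569}{100}) guarantee its sandwich swaps v into w.
Answer: \frac{23}{15} e_{1} + \frac{46}{15} e_{2} + \frac{46}{15} e_{3}


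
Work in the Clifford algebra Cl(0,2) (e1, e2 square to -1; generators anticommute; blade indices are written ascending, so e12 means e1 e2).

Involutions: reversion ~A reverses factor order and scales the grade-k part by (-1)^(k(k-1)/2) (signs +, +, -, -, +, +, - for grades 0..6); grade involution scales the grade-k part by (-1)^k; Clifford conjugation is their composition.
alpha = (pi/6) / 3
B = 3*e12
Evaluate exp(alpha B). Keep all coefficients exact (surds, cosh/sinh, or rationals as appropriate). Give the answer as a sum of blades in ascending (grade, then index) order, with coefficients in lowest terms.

B^2 = (3)^2*(e12)^2 = 9*(-1) = -9 (a basis 2-blade squares to minus the product of its generators' squares).
B^2 = -9 — the series telescopes trigonometrically here: l = 3, alpha*l = pi/6, so exp(alpha B) = cos(pi/6) + (sin(pi/6)/3)*B = sqrt(3)/2 + (1/6)*B.
Answer: sqrt(3)/2 + 1/2*e12


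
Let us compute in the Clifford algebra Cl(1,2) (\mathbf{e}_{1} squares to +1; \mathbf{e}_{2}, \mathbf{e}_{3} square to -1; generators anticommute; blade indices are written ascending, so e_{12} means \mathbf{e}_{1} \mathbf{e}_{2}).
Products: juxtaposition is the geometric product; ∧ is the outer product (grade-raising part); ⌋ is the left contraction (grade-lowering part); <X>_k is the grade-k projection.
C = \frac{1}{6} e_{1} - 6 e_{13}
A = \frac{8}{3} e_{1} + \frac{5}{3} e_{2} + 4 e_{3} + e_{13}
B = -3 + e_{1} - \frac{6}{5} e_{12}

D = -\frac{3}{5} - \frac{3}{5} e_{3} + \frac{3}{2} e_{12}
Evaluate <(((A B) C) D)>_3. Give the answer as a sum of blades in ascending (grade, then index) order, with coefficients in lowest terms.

step 1: \frac{8}{3} - 10 e_{1} - \frac{41}{5} e_{2} - 13 e_{3} - \frac{5}{3} e_{12} - 7 e_{13} - \frac{6}{5} e_{23} - \frac{24}{5} e_{123}
step 2: \frac{121}{3} + \frac{706}{9} e_{1} - \frac{2567}{90} e_{2} + \frac{367}{6} e_{3} - \frac{35}{6} e_{12} - \frac{83}{6} e_{13} - \frac{54}{5} e_{23} - \frac{247}{5} e_{123}
step 3: \frac{15}{4} - \frac{1963}{20} e_{1} + \frac{1283}{10} e_{2} - 135 e_{3} + \frac{859}{25} e_{12} - \frac{1649}{30} e_{13} + \frac{853}{300} e_{23} + \frac{12489}{100} e_{123}
step 4: \frac{12489}{100} e_{123}
Answer: \frac{12489}{100} e_{123}


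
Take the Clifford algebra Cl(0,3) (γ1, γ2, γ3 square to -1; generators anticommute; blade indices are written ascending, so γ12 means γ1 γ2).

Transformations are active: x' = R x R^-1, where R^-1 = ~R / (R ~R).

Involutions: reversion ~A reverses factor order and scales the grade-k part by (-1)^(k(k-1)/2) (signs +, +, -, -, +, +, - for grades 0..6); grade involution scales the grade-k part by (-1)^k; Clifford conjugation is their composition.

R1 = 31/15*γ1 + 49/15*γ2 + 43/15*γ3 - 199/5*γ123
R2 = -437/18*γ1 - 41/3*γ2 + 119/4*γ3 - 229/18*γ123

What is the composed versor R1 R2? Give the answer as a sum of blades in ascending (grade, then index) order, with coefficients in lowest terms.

Distribute over the terms of R1 (each basis-blade product reordered to ascending indices, repeated generators contracted through their squares):
(31/15*γ1) R2 = 13547/270 - 1271/45*γ12 + 3689/60*γ13 + 7099/270*γ23
(49/15*γ2) R2 = 2009/45 + 21413/270*γ12 - 11221/270*γ13 + 5831/60*γ23
(43/15*γ3) R2 = -5117/60 + 9847/270*γ12 + 18791/270*γ13 + 1763/45*γ23
(-199/5*γ123) R2 = 45571/90 + 23681/20*γ12 + 8159/15*γ13 - 86963/90*γ23
Summing the partial products and collecting blades:
Answer: 55715/108 + 15259/12*γ12 + 68413/108*γ13 - 86789/108*γ23


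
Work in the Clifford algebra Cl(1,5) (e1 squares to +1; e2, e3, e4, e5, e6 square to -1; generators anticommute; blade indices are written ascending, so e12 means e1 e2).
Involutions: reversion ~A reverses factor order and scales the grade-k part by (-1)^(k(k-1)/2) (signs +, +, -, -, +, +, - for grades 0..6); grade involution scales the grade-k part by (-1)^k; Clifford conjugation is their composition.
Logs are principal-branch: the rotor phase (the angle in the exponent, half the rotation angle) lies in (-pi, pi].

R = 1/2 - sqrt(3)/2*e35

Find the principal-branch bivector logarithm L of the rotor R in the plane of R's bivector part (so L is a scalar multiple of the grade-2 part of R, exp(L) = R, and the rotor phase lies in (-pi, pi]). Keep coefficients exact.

The scalar part of R is 1/2, and that scalar determines the rotor phase on the principal branch; recovering the unit plane as bivector-part over sine of the phase gives L = phase * plane.
Concretely: cos(phase) = 1/2 gives phase = ±pi/3, and since phase/sin(phase) is even the sign is immaterial: L = (phase/sin(phase)) * <R>_2 = (2*sqrt(3)*pi/9) * <R>_2.
Answer: -pi/3*e35


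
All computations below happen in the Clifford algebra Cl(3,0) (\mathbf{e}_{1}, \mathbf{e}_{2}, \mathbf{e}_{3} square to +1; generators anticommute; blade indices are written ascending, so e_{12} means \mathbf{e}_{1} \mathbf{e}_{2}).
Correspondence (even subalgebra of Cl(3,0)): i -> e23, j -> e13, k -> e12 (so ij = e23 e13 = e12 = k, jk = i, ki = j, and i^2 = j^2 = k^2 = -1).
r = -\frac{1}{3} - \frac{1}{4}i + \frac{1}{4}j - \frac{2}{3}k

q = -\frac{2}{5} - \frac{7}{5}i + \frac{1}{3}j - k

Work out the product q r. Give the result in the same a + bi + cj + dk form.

In blades: q = -\frac{2}{5} - e_{12} + \frac{1}{3} e_{13} - \frac{7}{5} e_{23}, r = -\frac{1}{3} - \frac{2}{3} e_{12} + \frac{1}{4} e_{13} - \frac{1}{4} e_{23}.
Distribute q over r term by term (generator squares from the signature, products reordered to ascending indices): (-\frac{2}{5})*r = \frac{2}{15} + \frac{4}{15} e_{12} - \frac{1}{10} e_{13} + \frac{1}{10} e_{23}; (-e_{12})*r = -\frac{2}{3} + \frac{1}{3} e_{12} + \frac{1}{4} e_{13} + \frac{1}{4} e_{23}; (\frac{1}{3} e_{13})*r = -\frac{1}{12} + \frac{1}{12} e_{12} - \frac{1}{9} e_{13} - \frac{2}{9} e_{23}; (-\frac{7}{5} e_{23})*r = -\frac{7}{20} - \frac{7}{20} e_{12} - \frac{14}{15} e_{13} + \frac{7}{15} e_{23}.
Sum: -\frac{29}{30} + \frac{1}{3} e_{12} - \frac{161}{180} e_{13} + \frac{107}{180} e_{23}; translating back through the correspondence:
Answer: -\frac{29}{30} + \frac{107}{180}i - \frac{161}{180}j + \frac{1}{3}k


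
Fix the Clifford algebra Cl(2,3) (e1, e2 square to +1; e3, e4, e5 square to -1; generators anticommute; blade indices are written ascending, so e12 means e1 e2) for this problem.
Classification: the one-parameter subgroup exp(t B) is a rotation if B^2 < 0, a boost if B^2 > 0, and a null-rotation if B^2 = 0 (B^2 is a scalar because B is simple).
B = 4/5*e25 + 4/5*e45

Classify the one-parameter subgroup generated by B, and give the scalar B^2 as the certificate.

B^2 term by term: the squares give (4/5)^2*(e25)^2 + (4/5)^2*(e45)^2 = 16/25*(+1) + 16/25*(-1) = 0 (each basis 2-blade squares to minus the product of its generators' squares); cross terms between blades sharing an index anticommute and cancel. So B^2 = 0.
Answer: null-rotation, certificate B^2 = 0. Check the certificate: B^2 = 0, and that sign is decisive whatever form B takes.


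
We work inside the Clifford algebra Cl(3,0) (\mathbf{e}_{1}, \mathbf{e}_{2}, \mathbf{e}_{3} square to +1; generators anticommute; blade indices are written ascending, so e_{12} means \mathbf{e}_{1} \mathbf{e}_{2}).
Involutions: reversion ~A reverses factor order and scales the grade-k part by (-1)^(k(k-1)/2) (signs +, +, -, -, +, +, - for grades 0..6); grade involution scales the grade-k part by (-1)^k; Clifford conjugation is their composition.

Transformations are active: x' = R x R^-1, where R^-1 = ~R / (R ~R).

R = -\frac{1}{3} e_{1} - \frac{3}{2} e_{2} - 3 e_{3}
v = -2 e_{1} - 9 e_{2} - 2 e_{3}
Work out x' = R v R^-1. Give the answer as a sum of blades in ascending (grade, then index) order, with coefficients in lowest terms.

~R = -\frac{1}{3} e_{1} - \frac{3}{2} e_{2} - 3 e_{3}, and R ~R = \frac{409}{36}, so R^-1 = ~R / (\frac{409}{36}).
R v = \frac{121}{6} - \frac{16}{3} e_{13} - 24 e_{23}
Answer: \frac{334}{409} e_{1} + \frac{1503}{409} e_{2} - \frac{3538}{409} e_{3}


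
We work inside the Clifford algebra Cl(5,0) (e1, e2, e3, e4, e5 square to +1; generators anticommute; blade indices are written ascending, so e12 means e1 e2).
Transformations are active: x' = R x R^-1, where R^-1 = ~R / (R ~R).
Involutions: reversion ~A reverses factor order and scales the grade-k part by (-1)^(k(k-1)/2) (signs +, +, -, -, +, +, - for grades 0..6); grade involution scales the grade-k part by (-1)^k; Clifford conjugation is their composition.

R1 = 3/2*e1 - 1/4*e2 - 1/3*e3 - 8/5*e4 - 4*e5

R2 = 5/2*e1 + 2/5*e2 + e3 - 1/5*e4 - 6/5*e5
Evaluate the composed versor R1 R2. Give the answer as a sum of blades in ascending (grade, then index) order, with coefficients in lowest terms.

Distribute over the terms of R1 (each basis-blade product reordered to ascending indices, repeated generators contracted through their squares):
(3/2*e1) R2 = 15/4 + 3/5*e12 + 3/2*e13 - 3/10*e14 - 9/5*e15
(-1/4*e2) R2 = -1/10 + 5/8*e12 - 1/4*e23 + 1/20*e24 + 3/10*e25
(-1/3*e3) R2 = -1/3 + 5/6*e13 + 2/15*e23 + 1/15*e34 + 2/5*e35
(-8/5*e4) R2 = 8/25 + 4*e14 + 16/25*e24 + 8/5*e34 + 48/25*e45
(-4*e5) R2 = 24/5 + 10*e15 + 8/5*e25 + 4*e35 - 4/5*e45
Summing the partial products and collecting blades:
Answer: 2531/300 + 49/40*e12 + 7/3*e13 + 37/10*e14 + 41/5*e15 - 7/60*e23 + 69/100*e24 + 19/10*e25 + 5/3*e34 + 22/5*e35 + 28/25*e45


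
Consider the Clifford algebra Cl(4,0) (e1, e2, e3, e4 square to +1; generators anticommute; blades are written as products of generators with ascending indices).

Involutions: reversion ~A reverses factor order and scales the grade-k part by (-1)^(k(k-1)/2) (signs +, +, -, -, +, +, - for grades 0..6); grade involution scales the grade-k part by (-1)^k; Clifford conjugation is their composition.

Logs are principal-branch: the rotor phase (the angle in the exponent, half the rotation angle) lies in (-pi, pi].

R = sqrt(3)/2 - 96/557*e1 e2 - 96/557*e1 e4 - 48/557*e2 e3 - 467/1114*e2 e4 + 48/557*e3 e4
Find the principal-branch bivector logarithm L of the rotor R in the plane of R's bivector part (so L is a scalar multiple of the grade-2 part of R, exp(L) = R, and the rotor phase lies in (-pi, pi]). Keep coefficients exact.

The scalar part of R is sqrt(3)/2, and that scalar determines the rotor phase on the principal branch; recovering the unit plane as bivector-part over sine of the phase gives L = phase * plane.
Concretely: cos(phase) = sqrt(3)/2 gives phase = ±pi/6, and since phase/sin(phase) is even the sign is immaterial: L = (phase/sin(phase)) * <R>_2 = (pi/3) * <R>_2.
Answer: -32*pi/557*e1 e2 - 32*pi/557*e1 e4 - 16*pi/557*e2 e3 - 467*pi/3342*e2 e4 + 16*pi/557*e3 e4


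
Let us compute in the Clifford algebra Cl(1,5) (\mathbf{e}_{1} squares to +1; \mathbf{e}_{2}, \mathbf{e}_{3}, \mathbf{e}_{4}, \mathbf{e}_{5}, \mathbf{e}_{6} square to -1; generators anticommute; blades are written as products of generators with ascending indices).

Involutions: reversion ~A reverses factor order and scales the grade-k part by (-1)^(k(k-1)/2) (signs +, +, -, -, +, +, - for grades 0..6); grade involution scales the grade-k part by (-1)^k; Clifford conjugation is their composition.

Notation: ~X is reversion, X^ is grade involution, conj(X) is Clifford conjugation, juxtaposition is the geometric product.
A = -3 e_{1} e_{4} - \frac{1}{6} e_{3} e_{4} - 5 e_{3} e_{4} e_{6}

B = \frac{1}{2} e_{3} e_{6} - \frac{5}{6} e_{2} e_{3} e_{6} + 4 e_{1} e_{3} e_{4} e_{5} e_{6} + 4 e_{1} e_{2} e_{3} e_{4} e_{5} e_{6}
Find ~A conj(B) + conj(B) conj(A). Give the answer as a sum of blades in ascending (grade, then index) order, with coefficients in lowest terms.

first term: -\frac{5}{2} e_{4} - 20 e_{1} e_{5} + \frac{25}{6} e_{2} e_{4} - \frac{1}{12} e_{4} e_{6} + 20 e_{1} e_{2} e_{5} + \frac{2}{3} e_{1} e_{5} e_{6} - \frac{5}{36} e_{2} e_{4} e_{6} + 12 e_{3} e_{5} e_{6} + \frac{2}{3} e_{1} e_{2} e_{5} e_{6} + \frac{3}{2} e_{1} e_{3} e_{4} e_{6} - 12 e_{2} e_{3} e_{5} e_{6} - \frac{5}{2} e_{1} e_{2} e_{3} e_{4} e_{6}
second term: \frac{5}{2} e_{4} + 20 e_{1} e_{5} + \frac{25}{6} e_{2} e_{4} + \frac{1}{12} e_{4} e_{6} + 20 e_{1} e_{2} e_{5} + \frac{2}{3} e_{1} e_{5} e_{6} + \frac{5}{36} e_{2} e_{4} e_{6} + 12 e_{3} e_{5} e_{6} + \frac{2}{3} e_{1} e_{2} e_{5} e_{6} + \frac{3}{2} e_{1} e_{3} e_{4} e_{6} - 12 e_{2} e_{3} e_{5} e_{6} - \frac{5}{2} e_{1} e_{2} e_{3} e_{4} e_{6}
Answer: \frac{25}{3} e_{2} e_{4} + 40 e_{1} e_{2} e_{5} + \frac{4}{3} e_{1} e_{5} e_{6} + 24 e_{3} e_{5} e_{6} + \frac{4}{3} e_{1} e_{2} e_{5} e_{6} + 3 e_{1} e_{3} e_{4} e_{6} - 24 e_{2} e_{3} e_{5} e_{6} - 5 e_{1} e_{2} e_{3} e_{4} e_{6}


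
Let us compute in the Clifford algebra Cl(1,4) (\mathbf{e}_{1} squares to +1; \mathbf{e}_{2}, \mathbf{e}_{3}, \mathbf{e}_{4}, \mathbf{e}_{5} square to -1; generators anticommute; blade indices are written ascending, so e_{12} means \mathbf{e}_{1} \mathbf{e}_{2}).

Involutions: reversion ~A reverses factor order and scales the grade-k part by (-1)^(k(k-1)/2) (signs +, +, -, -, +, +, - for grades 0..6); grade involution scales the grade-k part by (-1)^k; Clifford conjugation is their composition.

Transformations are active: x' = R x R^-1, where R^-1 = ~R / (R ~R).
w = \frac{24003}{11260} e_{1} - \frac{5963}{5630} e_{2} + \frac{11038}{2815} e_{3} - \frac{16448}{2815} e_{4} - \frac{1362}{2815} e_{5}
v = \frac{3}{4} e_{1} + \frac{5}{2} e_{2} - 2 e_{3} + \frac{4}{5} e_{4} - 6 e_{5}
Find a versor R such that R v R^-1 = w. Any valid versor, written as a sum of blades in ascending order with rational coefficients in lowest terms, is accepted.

Since q(v) = q(w) = -\frac{18531}{400}, the sum R = v + w = \frac{8112}{2815} e_{1} + \frac{4056}{2815} e_{2} + \frac{5408}{2815} e_{3} - \frac{14196}{2815} e_{4} - \frac{18252}{2815} e_{5} does the job whenever invertible.
Answer: \frac{8112}{2815} e_{1} + \frac{4056}{2815} e_{2} + \frac{5408}{2815} e_{3} - \frac{14196}{2815} e_{4} - \frac{18252}{2815} e_{5}


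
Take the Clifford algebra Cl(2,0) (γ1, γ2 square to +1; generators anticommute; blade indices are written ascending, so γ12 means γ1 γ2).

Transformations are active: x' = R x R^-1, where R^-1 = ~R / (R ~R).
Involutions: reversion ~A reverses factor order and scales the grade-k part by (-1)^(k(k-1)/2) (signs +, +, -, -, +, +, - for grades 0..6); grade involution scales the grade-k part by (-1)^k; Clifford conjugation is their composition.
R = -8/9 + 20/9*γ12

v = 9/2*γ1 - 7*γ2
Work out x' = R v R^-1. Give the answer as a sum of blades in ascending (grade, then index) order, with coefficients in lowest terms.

~R = -8/9 - 20/9*γ12, and R ~R = 464/81, so R^-1 = ~R / (464/81).
R v = -176/9*γ1 - 34/9*γ2
Answer: 91/58*γ1 + 237/29*γ2


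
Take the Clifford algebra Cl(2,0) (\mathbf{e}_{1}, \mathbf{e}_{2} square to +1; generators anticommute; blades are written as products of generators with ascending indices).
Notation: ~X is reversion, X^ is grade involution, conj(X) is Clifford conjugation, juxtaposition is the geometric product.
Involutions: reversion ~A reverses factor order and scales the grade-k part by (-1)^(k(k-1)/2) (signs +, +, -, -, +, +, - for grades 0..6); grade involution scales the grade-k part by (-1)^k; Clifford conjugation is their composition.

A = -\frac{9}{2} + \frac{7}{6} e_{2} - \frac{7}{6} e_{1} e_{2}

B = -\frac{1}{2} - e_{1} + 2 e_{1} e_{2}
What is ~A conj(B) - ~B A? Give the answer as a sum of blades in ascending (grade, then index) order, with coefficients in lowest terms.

first term: \frac{55}{12} - \frac{13}{6} e_{1} - \frac{7}{4} e_{2} + \frac{29}{4} e_{1} e_{2}
second term: -\frac{1}{12} + \frac{13}{6} e_{1} + \frac{7}{12} e_{2} + \frac{101}{12} e_{1} e_{2}
Answer: \frac{14}{3} - \frac{13}{3} e_{1} - \frac{7}{3} e_{2} - \frac{7}{6} e_{1} e_{2}


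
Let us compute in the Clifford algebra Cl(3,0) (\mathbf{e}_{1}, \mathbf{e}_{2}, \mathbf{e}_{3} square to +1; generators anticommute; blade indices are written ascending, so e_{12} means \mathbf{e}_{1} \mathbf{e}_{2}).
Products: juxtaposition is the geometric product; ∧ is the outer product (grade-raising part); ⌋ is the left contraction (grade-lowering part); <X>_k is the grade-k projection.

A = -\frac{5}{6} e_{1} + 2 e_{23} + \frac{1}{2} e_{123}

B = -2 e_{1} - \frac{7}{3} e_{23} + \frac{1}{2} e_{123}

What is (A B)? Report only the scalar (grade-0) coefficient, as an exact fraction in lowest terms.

step 1: \frac{73}{12} + \frac{1}{6} e_{1} - \frac{17}{12} e_{23} - \frac{37}{18} e_{123}
Answer: \frac{73}{12}


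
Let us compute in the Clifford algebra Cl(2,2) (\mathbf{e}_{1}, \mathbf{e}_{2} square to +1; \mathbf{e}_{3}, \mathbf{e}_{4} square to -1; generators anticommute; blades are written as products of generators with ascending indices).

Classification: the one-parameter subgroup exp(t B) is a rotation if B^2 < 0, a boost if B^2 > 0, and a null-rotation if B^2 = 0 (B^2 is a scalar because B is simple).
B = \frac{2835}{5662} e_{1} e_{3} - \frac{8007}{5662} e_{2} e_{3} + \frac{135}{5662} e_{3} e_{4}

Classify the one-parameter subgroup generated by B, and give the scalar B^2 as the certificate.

B^2 term by term: the squares give (\frac{2835}{5662})^2*(e_{1} e_{3})^2 + (-\frac{8007}{5662})^2*(e_{2} e_{3})^2 + (\frac{135}{5662})^2*(e_{3} e_{4})^2 = \frac{8037225}{32058244}*(+1) + \frac{64112049}{32058244}*(+1) + \frac{18225}{32058244}*(-1) = \frac{9}{4} (each basis 2-blade squares to minus the product of its generators' squares); cross terms between blades sharing an index anticommute and cancel. So B^2 = \frac{9}{4}.
Answer: boost, certificate B^2 = \frac{9}{4}. The class reads off the invariant scalar \frac{9}{4} directly.


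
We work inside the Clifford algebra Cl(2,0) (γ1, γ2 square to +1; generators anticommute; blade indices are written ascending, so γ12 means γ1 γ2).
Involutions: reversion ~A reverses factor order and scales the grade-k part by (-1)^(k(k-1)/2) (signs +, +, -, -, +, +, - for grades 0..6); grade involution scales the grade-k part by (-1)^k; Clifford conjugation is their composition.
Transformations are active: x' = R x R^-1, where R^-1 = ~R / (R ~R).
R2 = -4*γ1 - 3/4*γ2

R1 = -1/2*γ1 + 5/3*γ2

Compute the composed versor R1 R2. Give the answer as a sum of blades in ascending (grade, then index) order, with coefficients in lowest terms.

Distribute over the terms of R1 (each basis-blade product reordered to ascending indices, repeated generators contracted through their squares):
(-1/2*γ1) R2 = 2 + 3/8*γ12
(5/3*γ2) R2 = -5/4 + 20/3*γ12
Summing the partial products and collecting blades:
Answer: 3/4 + 169/24*γ12


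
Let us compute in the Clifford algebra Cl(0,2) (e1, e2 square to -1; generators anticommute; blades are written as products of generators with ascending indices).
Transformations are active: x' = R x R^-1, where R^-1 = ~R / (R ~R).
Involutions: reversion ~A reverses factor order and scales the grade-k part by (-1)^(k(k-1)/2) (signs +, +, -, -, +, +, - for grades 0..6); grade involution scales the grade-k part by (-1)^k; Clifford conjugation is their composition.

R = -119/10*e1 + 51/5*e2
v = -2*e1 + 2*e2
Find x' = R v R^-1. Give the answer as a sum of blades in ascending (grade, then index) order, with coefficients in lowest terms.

~R = -119/10*e1 + 51/5*e2, and R ~R = -4913/20, so R^-1 = ~R / (-4913/20).
R v = -221/5 - 17/5*e1 e2
Answer: -194/85*e1 + 142/85*e2


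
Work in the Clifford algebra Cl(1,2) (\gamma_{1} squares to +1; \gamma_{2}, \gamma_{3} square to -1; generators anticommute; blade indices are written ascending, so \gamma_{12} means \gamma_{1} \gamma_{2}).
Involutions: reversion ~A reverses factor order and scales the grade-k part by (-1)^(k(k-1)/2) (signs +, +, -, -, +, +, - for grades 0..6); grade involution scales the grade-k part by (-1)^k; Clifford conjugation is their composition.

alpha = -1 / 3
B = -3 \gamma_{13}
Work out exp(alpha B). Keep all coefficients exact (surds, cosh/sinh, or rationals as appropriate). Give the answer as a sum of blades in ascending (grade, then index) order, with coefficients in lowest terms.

B^2 = (-3)^2*(\gamma_{13})^2 = 9*(+1) = 9 (a basis 2-blade squares to minus the product of its generators' squares).
B^2 = 9 — hyperbolic case — the even/odd split gives cosh and sinh: l = 3, alpha*l = -1, so exp(alpha B) = cosh(-1) + (sinh(-1)/3)*B = \cosh{\left(1 \right)} + (- \frac{\sinh{\left(1 \right)}}{3})*B.
Answer: \cosh{\left(1 \right)} + \sinh{\left(1 \right)} \gamma_{13}


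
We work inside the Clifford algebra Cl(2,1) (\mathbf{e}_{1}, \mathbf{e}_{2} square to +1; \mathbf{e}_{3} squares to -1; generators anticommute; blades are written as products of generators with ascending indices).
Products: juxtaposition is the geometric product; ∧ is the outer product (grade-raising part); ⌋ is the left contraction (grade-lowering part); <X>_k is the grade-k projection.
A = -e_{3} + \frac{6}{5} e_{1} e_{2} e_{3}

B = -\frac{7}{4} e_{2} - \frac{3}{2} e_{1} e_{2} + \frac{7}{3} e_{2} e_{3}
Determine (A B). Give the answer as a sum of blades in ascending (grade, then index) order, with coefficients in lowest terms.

step 1: \frac{14}{5} e_{1} - \frac{7}{3} e_{2} + \frac{9}{5} e_{3} + \frac{21}{10} e_{1} e_{3} - \frac{7}{4} e_{2} e_{3} + \frac{3}{2} e_{1} e_{2} e_{3}
Answer: \frac{14}{5} e_{1} - \frac{7}{3} e_{2} + \frac{9}{5} e_{3} + \frac{21}{10} e_{1} e_{3} - \frac{7}{4} e_{2} e_{3} + \frac{3}{2} e_{1} e_{2} e_{3}


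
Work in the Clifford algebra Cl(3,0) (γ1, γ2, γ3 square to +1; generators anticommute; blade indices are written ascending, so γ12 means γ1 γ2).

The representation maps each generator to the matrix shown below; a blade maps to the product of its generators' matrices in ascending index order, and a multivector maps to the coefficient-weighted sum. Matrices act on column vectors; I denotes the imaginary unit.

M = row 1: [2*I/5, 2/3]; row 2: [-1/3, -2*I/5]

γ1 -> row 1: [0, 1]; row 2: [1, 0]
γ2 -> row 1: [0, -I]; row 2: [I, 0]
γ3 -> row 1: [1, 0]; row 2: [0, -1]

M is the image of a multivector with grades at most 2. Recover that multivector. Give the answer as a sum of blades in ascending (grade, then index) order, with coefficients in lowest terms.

Method: 1, rho(γ1), rho(γ2), rho(γ3) form a trace-orthogonal basis of the 2x2 complex matrices (tr(X Y) = 2 if X = Y, else 0), so M = m0*1 + m1*rho(γ1) + m2*rho(γ2) + m3*rho(γ3) with m0 = tr(M)/2 = 0, m1 = tr(M rho(γ1))/2 = 1/6, m2 = tr(M rho(γ2))/2 = I/2, m3 = tr(M rho(γ3))/2 = 2*I/5.
Multiplying table entries, the bivector images are rho(γ12) = I*rho(γ3), rho(γ13) = -I*rho(γ2), rho(γ23) = I*rho(γ1); with real blade coefficients the real parts of m0..m3 are the coefficients of 1, γ1, γ2, γ3 and the imaginary parts give the bivectors (γ23: Im m1, γ13: -Im m2, γ12: Im m3).
Answer: 1/6*γ1 + 2/5*γ12 - 1/2*γ13


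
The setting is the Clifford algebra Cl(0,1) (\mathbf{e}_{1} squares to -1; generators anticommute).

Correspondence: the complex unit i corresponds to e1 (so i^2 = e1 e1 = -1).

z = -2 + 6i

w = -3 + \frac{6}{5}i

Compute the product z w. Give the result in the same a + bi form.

In blades: z = -2 + 6 e_{1}, w = -3 + \frac{6}{5} e_{1}.
Distribute z over w term by term (generator squares from the signature, products reordered to ascending indices): (-2)*w = 6 - \frac{12}{5} e_{1}; (6 e_{1})*w = -\frac{36}{5} - 18 e_{1}.
Sum: -\frac{6}{5} - \frac{102}{5} e_{1}; translating back through the correspondence:
Answer: -\frac{6}{5} - \frac{102}{5}i


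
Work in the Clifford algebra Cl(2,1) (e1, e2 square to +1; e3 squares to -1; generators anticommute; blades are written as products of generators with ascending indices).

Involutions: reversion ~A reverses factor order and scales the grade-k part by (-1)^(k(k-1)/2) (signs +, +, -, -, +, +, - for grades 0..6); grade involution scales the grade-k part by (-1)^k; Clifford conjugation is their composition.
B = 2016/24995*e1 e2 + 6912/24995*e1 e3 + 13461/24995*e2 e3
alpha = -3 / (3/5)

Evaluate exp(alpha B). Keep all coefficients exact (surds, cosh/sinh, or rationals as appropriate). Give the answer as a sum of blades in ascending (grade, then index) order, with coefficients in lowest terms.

B^2 term by term: the squares give (2016/24995)^2*(e1 e2)^2 + (6912/24995)^2*(e1 e3)^2 + (13461/24995)^2*(e2 e3)^2 = 4064256/624750025*(-1) + 47775744/624750025*(+1) + 181198521/624750025*(+1) = 9/25 (each basis 2-blade squares to minus the product of its generators' squares); cross terms between blades sharing an index anticommute and cancel. So B^2 = 9/25.
B^2 = 9/25 — B^2 > 0, so the exponential closes hyperbolically: l = 3/5, alpha*l = -3, so exp(alpha B) = cosh(-3) + (sinh(-3)/(3/5))*B = cosh(3) + (-5*sinh(3)/3)*B.
Answer: cosh(3) - 672*sinh(3)/4999*e1 e2 - 2304*sinh(3)/4999*e1 e3 - 4487*sinh(3)/4999*e2 e3


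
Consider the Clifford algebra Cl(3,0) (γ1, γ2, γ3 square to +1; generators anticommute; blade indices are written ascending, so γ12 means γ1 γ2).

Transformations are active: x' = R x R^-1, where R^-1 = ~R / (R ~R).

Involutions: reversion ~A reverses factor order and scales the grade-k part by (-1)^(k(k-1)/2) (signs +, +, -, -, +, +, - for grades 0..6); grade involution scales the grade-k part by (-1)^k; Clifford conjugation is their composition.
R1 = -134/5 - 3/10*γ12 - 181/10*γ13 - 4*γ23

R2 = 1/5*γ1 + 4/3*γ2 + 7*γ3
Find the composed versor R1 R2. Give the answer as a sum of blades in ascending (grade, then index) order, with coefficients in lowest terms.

Distribute over the terms of R2 (each basis-blade product reordered to ascending indices, repeated generators contracted through their squares):
R1 (1/5*γ1) = -134/25*γ1 + 3/50*γ2 + 181/50*γ3 - 4/5*γ123
R1 (4/3*γ2) = -2/5*γ1 - 536/15*γ2 + 16/3*γ3 + 362/15*γ123
R1 (7*γ3) = -1267/10*γ1 - 28*γ2 - 938/5*γ3 - 21/10*γ123
Summing the partial products and collecting blades:
Answer: -6623/50*γ1 - 9551/150*γ2 - 26797/150*γ3 + 637/30*γ123


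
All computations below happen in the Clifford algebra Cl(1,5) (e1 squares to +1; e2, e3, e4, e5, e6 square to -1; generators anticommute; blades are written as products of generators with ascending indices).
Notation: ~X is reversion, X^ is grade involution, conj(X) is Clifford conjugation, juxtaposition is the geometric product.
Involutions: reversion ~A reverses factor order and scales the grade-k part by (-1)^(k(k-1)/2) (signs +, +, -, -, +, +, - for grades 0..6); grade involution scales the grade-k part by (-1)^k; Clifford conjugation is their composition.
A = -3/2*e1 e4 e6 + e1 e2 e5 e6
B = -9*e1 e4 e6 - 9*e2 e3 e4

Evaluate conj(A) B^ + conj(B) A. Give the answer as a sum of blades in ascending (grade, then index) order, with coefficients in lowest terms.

first term: 27/2 + 9*e2 e4 e5 - 27/2*e1 e2 e3 e6 - 9*e1 e3 e4 e5 e6
second term: -27/2 - 9*e2 e4 e5 + 27/2*e1 e2 e3 e6 - 9*e1 e3 e4 e5 e6
Answer: -18*e1 e3 e4 e5 e6


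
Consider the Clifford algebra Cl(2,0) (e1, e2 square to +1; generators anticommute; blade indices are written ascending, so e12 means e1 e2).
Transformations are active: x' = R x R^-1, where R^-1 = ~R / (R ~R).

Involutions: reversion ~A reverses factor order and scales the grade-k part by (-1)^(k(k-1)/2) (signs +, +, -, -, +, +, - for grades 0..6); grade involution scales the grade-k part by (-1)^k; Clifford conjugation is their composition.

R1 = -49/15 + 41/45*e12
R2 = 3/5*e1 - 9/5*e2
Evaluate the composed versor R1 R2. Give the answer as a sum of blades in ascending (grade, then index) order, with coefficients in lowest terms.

Distribute over the terms of R1 (each basis-blade product reordered to ascending indices, repeated generators contracted through their squares):
(-49/15) R2 = -49/25*e1 + 147/25*e2
(41/45*e12) R2 = -41/25*e1 - 41/75*e2
Summing the partial products and collecting blades:
Answer: -18/5*e1 + 16/3*e2


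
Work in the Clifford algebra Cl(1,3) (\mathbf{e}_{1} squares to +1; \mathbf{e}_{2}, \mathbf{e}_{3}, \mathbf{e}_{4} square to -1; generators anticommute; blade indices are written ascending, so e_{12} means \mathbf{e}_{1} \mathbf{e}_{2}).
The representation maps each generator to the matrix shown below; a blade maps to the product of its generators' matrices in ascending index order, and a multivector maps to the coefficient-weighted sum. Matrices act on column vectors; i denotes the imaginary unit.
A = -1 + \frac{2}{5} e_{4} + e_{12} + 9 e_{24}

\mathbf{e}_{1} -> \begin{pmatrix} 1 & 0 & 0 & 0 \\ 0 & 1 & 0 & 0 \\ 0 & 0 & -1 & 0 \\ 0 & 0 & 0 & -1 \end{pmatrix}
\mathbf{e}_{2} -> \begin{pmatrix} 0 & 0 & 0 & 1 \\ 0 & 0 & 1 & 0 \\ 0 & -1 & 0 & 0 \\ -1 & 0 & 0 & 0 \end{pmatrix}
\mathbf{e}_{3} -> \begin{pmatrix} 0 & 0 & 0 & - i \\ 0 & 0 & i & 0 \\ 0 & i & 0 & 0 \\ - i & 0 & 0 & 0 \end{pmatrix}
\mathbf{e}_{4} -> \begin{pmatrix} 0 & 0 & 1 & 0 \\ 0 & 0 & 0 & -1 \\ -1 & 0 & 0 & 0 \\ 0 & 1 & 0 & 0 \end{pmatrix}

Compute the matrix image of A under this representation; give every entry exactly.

Bivector images (products of the table entries): rho(e_{12}) = rho(\mathbf{e}_{1})rho(\mathbf{e}_{2}) = \begin{pmatrix} 0 & 0 & 0 & 1 \\ 0 & 0 & 1 & 0 \\ 0 & 1 & 0 & 0 \\ 1 & 0 & 0 & 0 \end{pmatrix}; rho(e_{24}) = rho(\mathbf{e}_{2})rho(\mathbf{e}_{4}) = \begin{pmatrix} 0 & 1 & 0 & 0 \\ -1 & 0 & 0 & 0 \\ 0 & 0 & 0 & 1 \\ 0 & 0 & -1 & 0 \end{pmatrix}.
M = (-1)*1 + (\frac{2}{5})*rho(e_{4}) + (1)*rho(e_{12}) + (9)*rho(e_{24}), summed entrywise (1 is the identity matrix):
Answer: \begin{pmatrix} -1 & 9 & \frac{2}{5} & 1 \\ -9 & -1 & 1 & - \frac{2}{5} \\ - \frac{2}{5} & 1 & -1 & 9 \\ 1 & \frac{2}{5} & -9 & -1 \end{pmatrix}


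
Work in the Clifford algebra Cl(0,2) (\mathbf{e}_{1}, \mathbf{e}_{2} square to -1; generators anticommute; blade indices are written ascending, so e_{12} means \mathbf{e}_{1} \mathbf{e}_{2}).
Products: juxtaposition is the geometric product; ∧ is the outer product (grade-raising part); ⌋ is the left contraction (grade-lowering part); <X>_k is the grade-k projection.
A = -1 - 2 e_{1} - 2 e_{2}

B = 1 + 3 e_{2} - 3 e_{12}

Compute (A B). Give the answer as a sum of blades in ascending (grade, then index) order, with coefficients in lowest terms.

step 1: 5 + 4 e_{1} - 11 e_{2} - 3 e_{12}
Answer: 5 + 4 e_{1} - 11 e_{2} - 3 e_{12}


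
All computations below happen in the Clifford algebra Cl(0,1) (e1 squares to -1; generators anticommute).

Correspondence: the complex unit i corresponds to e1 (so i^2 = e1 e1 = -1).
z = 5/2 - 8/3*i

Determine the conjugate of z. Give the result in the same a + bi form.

In blades: z = 5/2 - 8/3*e1.
Conjugation here is Clifford conjugation: the scalar is fixed and the grade-1 and grade-2 blades all flip sign, giving 5/2 + 8/3*e1; translating back:
Answer: 5/2 + 8/3*i


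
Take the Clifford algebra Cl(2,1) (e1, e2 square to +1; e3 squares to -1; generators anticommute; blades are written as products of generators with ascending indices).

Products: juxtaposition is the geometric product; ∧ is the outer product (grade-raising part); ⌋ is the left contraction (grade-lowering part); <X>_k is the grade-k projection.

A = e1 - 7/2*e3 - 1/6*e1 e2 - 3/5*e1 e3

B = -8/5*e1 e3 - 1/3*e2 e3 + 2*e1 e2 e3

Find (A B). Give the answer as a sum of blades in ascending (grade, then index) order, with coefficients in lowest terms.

step 1: 24/25 + 28/5*e1 + 71/30*e2 - 19/15*e3 + 36/5*e1 e2 + 1/18*e1 e3 + 26/15*e2 e3 - 1/3*e1 e2 e3
Answer: 24/25 + 28/5*e1 + 71/30*e2 - 19/15*e3 + 36/5*e1 e2 + 1/18*e1 e3 + 26/15*e2 e3 - 1/3*e1 e2 e3
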